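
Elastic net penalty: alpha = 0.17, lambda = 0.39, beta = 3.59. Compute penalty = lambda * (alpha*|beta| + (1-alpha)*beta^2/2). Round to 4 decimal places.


L1 component = 0.17 * |3.59| = 0.6103.
L2 component = 0.83 * 3.59^2 / 2 = 5.3486.
Penalty = 0.39 * (0.6103 + 5.3486) = 0.39 * 5.9589 = 2.3240.

2.3240


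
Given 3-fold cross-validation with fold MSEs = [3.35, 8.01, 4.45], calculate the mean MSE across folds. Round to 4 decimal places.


Add all fold MSEs: 15.8100.
Divide by k = 3: 15.8100/3 = 5.2700.

5.2700


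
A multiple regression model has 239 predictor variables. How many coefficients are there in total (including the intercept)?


Each predictor gets one coefficient, plus one intercept.
Total parameters = 239 + 1 = 240.

240


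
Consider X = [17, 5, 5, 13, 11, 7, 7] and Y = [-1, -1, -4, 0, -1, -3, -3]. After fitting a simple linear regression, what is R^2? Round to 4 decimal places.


After computing the OLS fit (b0=-3.7917, b1=0.2083):
SSres = 7.5000, SStot = 12.8571.
R^2 = 1 - 7.5000/12.8571 = 0.4167.

0.4167


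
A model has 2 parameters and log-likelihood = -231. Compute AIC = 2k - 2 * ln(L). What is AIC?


Compute:
2k = 2*2 = 4.
-2*loglik = -2*(-231) = 462.
AIC = 4 + 462 = 466.

466


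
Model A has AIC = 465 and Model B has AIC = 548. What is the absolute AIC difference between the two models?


Compute |465 - 548| = 83.
Model A has the smaller AIC.

83


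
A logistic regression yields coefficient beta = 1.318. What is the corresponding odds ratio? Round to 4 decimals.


exp(1.318) = 3.7359.
So the odds ratio is 3.7359.

3.7359


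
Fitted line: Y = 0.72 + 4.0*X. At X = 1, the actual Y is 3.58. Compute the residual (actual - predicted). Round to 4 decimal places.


Fitted value at X = 1 is yhat = 0.72 + 4.0*1 = 4.7200.
Residual = 3.58 - 4.7200 = -1.1400.

-1.1400


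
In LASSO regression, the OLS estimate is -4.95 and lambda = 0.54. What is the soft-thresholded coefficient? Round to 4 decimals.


|beta_OLS| = 4.95.
lambda = 0.54.
Since |beta| > lambda, coefficient = sign(beta)*(|beta| - lambda) = -4.4100.
Result = -4.4100.

-4.4100


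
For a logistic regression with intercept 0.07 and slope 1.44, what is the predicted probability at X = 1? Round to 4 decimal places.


Compute z = 0.07 + (1.44)(1) = 1.5100.
exp(-z) = 0.2209.
P = 1/(1 + 0.2209) = 0.8191.

0.8191


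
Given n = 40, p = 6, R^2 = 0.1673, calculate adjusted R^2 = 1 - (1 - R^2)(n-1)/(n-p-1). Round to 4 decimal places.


Using the formula:
(1 - 0.1673) = 0.8327.
Multiply by 39/33: 0.8327 * 39 = 32.4753, then 32.4753 / 33 = 0.9841.
Adj R^2 = 1 - 0.9841 = 0.0159.

0.0159


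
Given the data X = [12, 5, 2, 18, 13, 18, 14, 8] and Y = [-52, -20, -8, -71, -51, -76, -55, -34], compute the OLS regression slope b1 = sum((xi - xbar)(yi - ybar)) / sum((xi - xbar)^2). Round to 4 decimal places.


First compute the means: xbar = 11.2500, ybar = -45.8750.
Then S_xx = sum((xi - xbar)^2) = 237.5000.
S_xy = sum((xi - xbar)(yi - ybar)) = -962.2500.
b1 = S_xy / S_xx = -962.2500 / 237.5000 = -4.0516.

-4.0516


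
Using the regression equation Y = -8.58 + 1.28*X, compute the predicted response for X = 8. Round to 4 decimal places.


Predicted value:
Y = -8.58 + (1.28)(8) = -8.58 + 10.2400 = 1.6600.

1.6600


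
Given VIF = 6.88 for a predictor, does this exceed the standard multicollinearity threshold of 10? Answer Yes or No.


The threshold is 10.
VIF = 6.88 is < 10.
Multicollinearity indication: No.

No


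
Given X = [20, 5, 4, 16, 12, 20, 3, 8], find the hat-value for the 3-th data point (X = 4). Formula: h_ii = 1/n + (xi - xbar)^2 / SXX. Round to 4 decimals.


Mean of X: xbar = 11.0000.
SXX = 346.0000.
For X = 4: h = 1/8 + (4 - 11.0000)^2/346.0000 = 0.2666.

0.2666


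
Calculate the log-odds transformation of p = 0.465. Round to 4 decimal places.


Compute the odds: 0.465/0.535 = 0.8692.
Take the natural log: ln(0.8692) = -0.1402.

-0.1402


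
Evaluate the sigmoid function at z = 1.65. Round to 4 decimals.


Compute exp(-1.6500) = 0.1920.
Sigmoid = 1 / (1 + 0.1920) = 1 / 1.1920 = 0.8389.

0.8389


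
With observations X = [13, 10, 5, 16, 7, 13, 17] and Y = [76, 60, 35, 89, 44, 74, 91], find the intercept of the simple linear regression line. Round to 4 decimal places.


The slope is b1 = 4.8198.
Sample means are xbar = 11.5714 and ybar = 67.0000.
Intercept: b0 = 67.0000 - (4.8198)(11.5714) = 11.2279.

11.2279


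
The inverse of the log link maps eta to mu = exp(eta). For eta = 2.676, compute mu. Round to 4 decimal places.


The inverse log link gives:
mu = exp(2.676) = 14.5269.

14.5269


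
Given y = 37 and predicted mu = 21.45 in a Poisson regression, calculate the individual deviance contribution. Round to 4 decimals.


First: ln(37/21.45) = 0.545193.
Then: 37 * 0.545193 = 20.172141.
y - mu = 37 - 21.45 = 15.55.
D = 2(20.172141 - 15.55) = 9.244282, which rounds to 9.2443.

9.2443


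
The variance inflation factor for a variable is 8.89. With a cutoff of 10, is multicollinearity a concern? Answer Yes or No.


Compare VIF = 8.89 to the threshold of 10.
8.89 < 10, so the answer is No.

No


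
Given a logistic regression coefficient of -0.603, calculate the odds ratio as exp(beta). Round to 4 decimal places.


Odds ratio = exp(beta) = exp(-0.603).
= 0.5472.

0.5472


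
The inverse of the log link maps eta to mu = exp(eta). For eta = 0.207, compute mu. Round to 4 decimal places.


mu = exp(eta) = exp(0.207).
= 1.2300.

1.2300


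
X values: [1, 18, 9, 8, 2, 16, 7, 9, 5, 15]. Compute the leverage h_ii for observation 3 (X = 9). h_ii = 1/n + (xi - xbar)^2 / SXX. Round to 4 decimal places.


n = 10, xbar = 9.0000.
SXX = sum((xi - xbar)^2) = 300.0000.
h = 1/10 + (9 - 9.0000)^2 / 300.0000 = 0.1000.

0.1000


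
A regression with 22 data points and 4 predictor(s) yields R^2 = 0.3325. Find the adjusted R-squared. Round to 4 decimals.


Using the formula:
(1 - 0.3325) = 0.6675.
Multiply by 21/17: 0.6675 * 21 = 14.0175, then 14.0175 / 17 = 0.8246.
Adj R^2 = 1 - 0.8246 = 0.1754.

0.1754


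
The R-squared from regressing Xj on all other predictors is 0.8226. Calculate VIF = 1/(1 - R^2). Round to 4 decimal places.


VIF = 1 / (1 - 0.8226).
= 1 / 0.1774 = 5.6370.

5.6370


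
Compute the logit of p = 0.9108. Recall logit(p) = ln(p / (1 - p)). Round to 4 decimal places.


The odds are p/(1-p) = 0.9108 / 0.0892 = 10.2108.
logit(p) = ln(10.2108) = 2.3234.

2.3234


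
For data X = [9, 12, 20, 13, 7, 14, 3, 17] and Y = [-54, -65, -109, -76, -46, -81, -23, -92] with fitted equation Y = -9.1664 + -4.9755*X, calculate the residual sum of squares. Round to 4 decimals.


For each point, residual = actual - predicted.
Residuals: [-0.0541, 3.8724, -0.3236, -2.1521, -2.0051, -2.1766, 1.0929, 1.7499].
Sum of squared residuals = 32.7493.

32.7493


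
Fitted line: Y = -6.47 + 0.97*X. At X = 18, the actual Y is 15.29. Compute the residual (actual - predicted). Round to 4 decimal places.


Fitted value at X = 18 is yhat = -6.47 + 0.97*18 = 10.9900.
Residual = 15.29 - 10.9900 = 4.3000.

4.3000


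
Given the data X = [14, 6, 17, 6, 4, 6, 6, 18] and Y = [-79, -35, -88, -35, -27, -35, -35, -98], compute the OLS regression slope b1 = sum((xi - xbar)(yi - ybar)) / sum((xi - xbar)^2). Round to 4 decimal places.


The sample means are xbar = 9.6250 and ybar = -54.0000.
Compute S_xx = 227.8750 and S_xy = -1156.0000.
Slope b1 = S_xy / S_xx = -1156.0000 / 227.8750 = -5.0730.

-5.0730


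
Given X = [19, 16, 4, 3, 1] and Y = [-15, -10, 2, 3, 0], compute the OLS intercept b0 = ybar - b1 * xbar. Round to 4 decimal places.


Compute b1 = -0.9370 from the OLS formula.
With xbar = 8.6000 and ybar = -4.0000, the intercept is:
b0 = -4.0000 - -0.9370 * 8.6000 = 4.0586.

4.0586


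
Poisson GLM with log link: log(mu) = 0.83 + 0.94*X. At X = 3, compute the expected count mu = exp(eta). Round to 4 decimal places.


eta = 0.83 + 0.94 * 3 = 3.6500.
mu = exp(3.6500) = 38.4747.

38.4747


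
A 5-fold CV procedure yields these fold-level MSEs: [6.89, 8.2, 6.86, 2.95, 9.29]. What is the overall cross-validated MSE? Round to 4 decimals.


Add all fold MSEs: 34.1900.
Divide by k = 5: 34.1900/5 = 6.8380.

6.8380


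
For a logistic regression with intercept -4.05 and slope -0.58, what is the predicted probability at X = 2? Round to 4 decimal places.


Linear predictor: z = -4.05 + -0.58 * 2 = -5.2100.
P = 1/(1 + exp(5.2100)) = 1/(1 + 183.0941) = 0.0054.

0.0054


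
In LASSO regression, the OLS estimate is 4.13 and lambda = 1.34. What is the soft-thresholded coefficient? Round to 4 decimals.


Absolute value: |4.13| = 4.13.
Compare to lambda = 1.34.
Since |beta| > lambda, coefficient = sign(beta)*(|beta| - lambda) = 2.7900.

2.7900


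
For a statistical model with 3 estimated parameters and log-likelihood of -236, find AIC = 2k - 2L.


AIC = 2*3 - 2*(-236).
= 6 + 472 = 478.

478


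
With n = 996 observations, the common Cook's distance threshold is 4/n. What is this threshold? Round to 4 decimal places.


Using the rule of thumb:
Threshold = 4 / 996 = 0.0040.

0.0040


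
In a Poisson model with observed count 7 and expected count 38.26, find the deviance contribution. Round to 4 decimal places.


First: ln(7/38.26) = -1.698495.
Then: 7 * -1.698495 = -11.889465.
y - mu = 7 - 38.26 = -31.26.
D = 2(-11.889465 - -31.26) = 38.741070, which rounds to 38.7411.

38.7411


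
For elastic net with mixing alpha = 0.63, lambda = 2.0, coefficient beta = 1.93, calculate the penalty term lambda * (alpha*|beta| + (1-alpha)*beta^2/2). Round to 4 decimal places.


Compute:
L1 = 0.63 * 1.93 = 1.2159.
L2 = 0.37 * 1.93^2 / 2 = 0.6891.
Penalty = 2.0 * (1.2159 + 0.6891) = 3.8100.

3.8100


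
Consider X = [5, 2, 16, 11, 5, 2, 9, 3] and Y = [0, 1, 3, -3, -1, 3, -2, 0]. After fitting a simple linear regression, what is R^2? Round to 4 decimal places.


The fitted line is Y = 0.3774 + -0.0381*X.
SSres = 32.6226, SStot = 32.8750.
R^2 = 1 - SSres/SStot = 0.0077.

0.0077


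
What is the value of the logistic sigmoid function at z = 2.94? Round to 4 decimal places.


First, exp(-2.9400) = 0.0529.
Then sigma(z) = 1/(1 + 0.0529) = 0.9498.

0.9498


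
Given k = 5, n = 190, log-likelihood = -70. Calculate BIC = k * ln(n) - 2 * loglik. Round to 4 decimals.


ln(190) = 5.247024.
k * ln(n) = 5 * 5.247024 = 26.235120.
-2L = 140.
BIC = 26.235120 + 140 = 166.235120, which rounds to 166.2351.

166.2351


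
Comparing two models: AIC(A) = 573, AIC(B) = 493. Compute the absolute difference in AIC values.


Compute |573 - 493| = 80.
Model B has the smaller AIC.

80


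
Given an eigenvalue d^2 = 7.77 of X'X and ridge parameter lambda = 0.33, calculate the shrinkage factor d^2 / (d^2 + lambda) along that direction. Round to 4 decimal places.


d^2 + lambda = 7.77 + 0.33 = 8.1000.
Shrinkage factor = 7.77/8.1000 = 0.9593.

0.9593


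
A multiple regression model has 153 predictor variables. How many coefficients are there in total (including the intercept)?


Including the intercept, the model has 153 predictor coefficients + 1 intercept.
Total = 154.

154


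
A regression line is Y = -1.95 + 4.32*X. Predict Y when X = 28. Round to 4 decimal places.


Plug X = 28 into Y = -1.95 + 4.32*X:
Y = -1.95 + 120.9600 = 119.0100.

119.0100


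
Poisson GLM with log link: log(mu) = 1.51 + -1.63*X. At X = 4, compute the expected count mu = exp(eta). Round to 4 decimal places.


Compute eta = 1.51 + -1.63 * 4 = -5.0100.
Apply inverse link: mu = e^-5.0100 = 0.0067.

0.0067


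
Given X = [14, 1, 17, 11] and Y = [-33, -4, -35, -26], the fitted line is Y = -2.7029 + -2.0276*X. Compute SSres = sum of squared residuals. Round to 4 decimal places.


Predicted values from Y = -2.7029 + -2.0276*X.
Residuals: [-1.9107, 0.7305, 2.1721, -0.9935].
SSres = 9.8895.

9.8895


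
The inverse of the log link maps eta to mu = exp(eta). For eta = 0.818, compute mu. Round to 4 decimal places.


mu = exp(eta) = exp(0.818).
= 2.2660.

2.2660


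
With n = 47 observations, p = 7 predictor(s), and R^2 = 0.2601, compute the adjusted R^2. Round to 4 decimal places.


Plug in: Adj R^2 = 1 - (1 - 0.2601) * 46/39.
= 1 - 0.7399 * 46/39
= 1 - 34.0354 / 39
= 1 - 0.8727 = 0.1273.

0.1273


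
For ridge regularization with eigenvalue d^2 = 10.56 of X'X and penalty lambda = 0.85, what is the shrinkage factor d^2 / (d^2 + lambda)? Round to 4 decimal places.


Denominator = d^2 + lambda = 10.56 + 0.85 = 11.4100.
Shrinkage = 10.56 / 11.4100 = 0.9255.

0.9255


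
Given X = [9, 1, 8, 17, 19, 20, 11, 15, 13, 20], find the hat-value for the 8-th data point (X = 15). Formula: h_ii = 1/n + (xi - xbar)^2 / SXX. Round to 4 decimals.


n = 10, xbar = 13.3000.
SXX = sum((xi - xbar)^2) = 342.1000.
h = 1/10 + (15 - 13.3000)^2 / 342.1000 = 0.1084.

0.1084


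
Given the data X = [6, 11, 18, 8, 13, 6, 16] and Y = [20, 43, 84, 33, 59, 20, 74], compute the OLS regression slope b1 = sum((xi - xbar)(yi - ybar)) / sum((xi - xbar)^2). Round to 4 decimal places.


The sample means are xbar = 11.1429 and ybar = 47.5714.
Compute S_xx = 136.8571 and S_xy = 729.4286.
Slope b1 = S_xy / S_xx = 729.4286 / 136.8571 = 5.3299.

5.3299


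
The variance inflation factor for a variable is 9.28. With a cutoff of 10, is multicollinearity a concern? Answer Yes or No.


The threshold is 10.
VIF = 9.28 is < 10.
Multicollinearity indication: No.

No


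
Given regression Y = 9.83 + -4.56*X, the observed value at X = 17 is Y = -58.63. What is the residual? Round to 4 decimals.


Compute yhat = 9.83 + (-4.56)(17) = -67.6900.
Residual = actual - predicted = -58.63 - -67.6900 = 9.0600.

9.0600


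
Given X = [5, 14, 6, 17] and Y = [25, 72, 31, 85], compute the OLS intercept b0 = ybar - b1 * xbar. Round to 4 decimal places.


Compute b1 = 5.0238 from the OLS formula.
With xbar = 10.5000 and ybar = 53.2500, the intercept is:
b0 = 53.2500 - 5.0238 * 10.5000 = 0.5000.

0.5000


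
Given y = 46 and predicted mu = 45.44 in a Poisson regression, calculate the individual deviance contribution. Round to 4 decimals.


First: ln(46/45.44) = 0.012249.
Then: 46 * 0.012249 = 0.563454.
y - mu = 46 - 45.44 = 0.56.
D = 2(0.563454 - 0.56) = 0.006908, which rounds to 0.0069.

0.0069


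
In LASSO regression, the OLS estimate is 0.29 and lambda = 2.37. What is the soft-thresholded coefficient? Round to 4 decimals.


Check: |0.29| = 0.29 vs lambda = 2.37.
Since |beta| <= lambda, the coefficient is set to 0.
Soft-thresholded coefficient = 0.0000.

0.0000


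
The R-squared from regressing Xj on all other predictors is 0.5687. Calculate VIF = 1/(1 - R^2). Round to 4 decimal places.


Using VIF = 1/(1 - R^2_j):
1 - 0.5687 = 0.4313.
VIF = 2.3186.

2.3186


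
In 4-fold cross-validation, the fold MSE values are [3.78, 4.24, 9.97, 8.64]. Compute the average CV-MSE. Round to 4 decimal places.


Sum of fold MSEs = 26.6300.
Average = 26.6300 / 4 = 6.6575.

6.6575


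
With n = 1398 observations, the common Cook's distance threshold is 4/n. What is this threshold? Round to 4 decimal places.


The threshold is 4/n.
4/1398 = 0.0029.

0.0029


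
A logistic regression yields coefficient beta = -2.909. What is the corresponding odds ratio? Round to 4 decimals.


Odds ratio = exp(beta) = exp(-2.909).
= 0.0545.

0.0545


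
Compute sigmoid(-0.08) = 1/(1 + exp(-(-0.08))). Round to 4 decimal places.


First, exp(0.0800) = 1.0833.
Then sigma(z) = 1/(1 + 1.0833) = 0.4800.

0.4800


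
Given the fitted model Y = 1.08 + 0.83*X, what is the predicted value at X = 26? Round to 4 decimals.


Substitute X = 26 into the equation:
Y = 1.08 + 0.83 * 26 = 1.08 + 21.5800 = 22.6600.

22.6600


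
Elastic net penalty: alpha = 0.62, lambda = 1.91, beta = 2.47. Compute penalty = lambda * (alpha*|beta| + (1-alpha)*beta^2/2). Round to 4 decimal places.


alpha * |beta| = 0.62 * 2.47 = 1.5314.
(1-alpha) * beta^2/2 = 0.38 * 6.1009/2 = 1.1592.
Total = 1.91 * (1.5314 + 1.1592) = 5.1390.

5.1390


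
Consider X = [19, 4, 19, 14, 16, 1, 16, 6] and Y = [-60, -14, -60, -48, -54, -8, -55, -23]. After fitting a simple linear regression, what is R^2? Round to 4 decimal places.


After computing the OLS fit (b0=-4.3029, b1=-3.0271):
SSres = 21.6139, SStot = 3273.5000.
R^2 = 1 - 21.6139/3273.5000 = 0.9934.

0.9934


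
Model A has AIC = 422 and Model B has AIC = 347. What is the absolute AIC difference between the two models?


|AIC_A - AIC_B| = |422 - 347| = 75.
Model B is preferred (lower AIC).

75


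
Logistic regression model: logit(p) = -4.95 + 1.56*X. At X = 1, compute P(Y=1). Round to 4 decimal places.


z = -4.95 + 1.56 * 1 = -3.3900.
Sigmoid: P = 1 / (1 + exp(3.3900)) = 0.0326.

0.0326


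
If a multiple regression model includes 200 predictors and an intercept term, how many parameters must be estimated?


Each predictor gets one coefficient, plus one intercept.
Total parameters = 200 + 1 = 201.

201


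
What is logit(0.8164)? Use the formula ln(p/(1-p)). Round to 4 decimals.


1 - p = 0.1836.
p/(1-p) = 4.4466.
logit = ln(4.4466) = 1.4921.

1.4921


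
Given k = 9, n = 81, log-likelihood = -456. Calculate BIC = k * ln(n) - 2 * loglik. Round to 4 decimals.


k * ln(n) = 9 * ln(81) = 9 * 4.394449 = 39.550041.
-2 * loglik = -2 * (-456) = 912.
BIC = 39.550041 + 912 = 951.550041, which rounds to 951.5500.

951.5500


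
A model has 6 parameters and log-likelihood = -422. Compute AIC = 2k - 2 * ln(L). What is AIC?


AIC = 2*6 - 2*(-422).
= 12 + 844 = 856.

856


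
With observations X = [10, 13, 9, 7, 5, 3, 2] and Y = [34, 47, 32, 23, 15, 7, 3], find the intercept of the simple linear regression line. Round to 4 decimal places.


Compute b1 = 3.9894 from the OLS formula.
With xbar = 7.0000 and ybar = 23.0000, the intercept is:
b0 = 23.0000 - 3.9894 * 7.0000 = -4.9255.

-4.9255


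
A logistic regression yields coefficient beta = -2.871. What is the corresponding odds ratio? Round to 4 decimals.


Odds ratio = exp(beta) = exp(-2.871).
= 0.0566.

0.0566


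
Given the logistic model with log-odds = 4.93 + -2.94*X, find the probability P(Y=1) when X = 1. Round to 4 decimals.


z = 4.93 + -2.94 * 1 = 1.9900.
Sigmoid: P = 1 / (1 + exp(-1.9900)) = 0.8797.

0.8797


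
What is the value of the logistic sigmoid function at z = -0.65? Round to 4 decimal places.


exp(0.6500) = 1.9155.
1 + exp(-z) = 2.9155.
sigmoid = 1/2.9155 = 0.3430.

0.3430


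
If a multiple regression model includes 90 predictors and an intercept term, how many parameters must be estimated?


Total coefficients = number of predictors + 1 (for the intercept).
= 90 + 1 = 91.

91


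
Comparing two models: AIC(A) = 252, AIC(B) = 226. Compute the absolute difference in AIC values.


Absolute difference = |252 - 226| = 26.
The model with lower AIC (B) is preferred.

26


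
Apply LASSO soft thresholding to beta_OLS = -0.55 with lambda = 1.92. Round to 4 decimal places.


Absolute value: |-0.55| = 0.55.
Compare to lambda = 1.92.
Since |beta| <= lambda, the coefficient is set to 0.

0.0000


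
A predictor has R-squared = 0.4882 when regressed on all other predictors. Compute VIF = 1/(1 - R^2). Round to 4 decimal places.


Denominator: 1 - 0.4882 = 0.5118.
VIF = 1 / 0.5118 = 1.9539.

1.9539


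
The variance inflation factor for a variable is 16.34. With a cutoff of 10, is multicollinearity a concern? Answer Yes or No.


Compare VIF = 16.34 to the threshold of 10.
16.34 >= 10, so the answer is Yes.

Yes


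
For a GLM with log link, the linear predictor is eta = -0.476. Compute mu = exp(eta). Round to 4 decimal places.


Apply the inverse link:
mu = e^-0.476 = 0.6213.

0.6213


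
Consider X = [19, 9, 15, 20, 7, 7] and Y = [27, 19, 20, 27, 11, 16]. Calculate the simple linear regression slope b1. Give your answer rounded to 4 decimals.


Calculate xbar = 12.8333, ybar = 20.0000.
S_xx = 176.8333, S_xy = 173.0000.
Using b1 = S_xy / S_xx = 173.0000 / 176.8333, we get b1 = 0.9783.

0.9783


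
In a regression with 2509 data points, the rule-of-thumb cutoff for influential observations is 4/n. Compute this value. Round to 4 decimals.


Cook's distance cutoff = 4/n = 4/2509.
= 0.0016.

0.0016


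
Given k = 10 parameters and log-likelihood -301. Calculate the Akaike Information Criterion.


Compute:
2k = 2*10 = 20.
-2*loglik = -2*(-301) = 602.
AIC = 20 + 602 = 622.

622


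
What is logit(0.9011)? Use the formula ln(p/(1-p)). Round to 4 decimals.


The odds are p/(1-p) = 0.9011 / 0.0989 = 9.1112.
logit(p) = ln(9.1112) = 2.2095.

2.2095


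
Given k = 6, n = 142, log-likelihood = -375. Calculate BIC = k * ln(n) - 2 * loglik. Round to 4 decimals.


Compute k*ln(n) = 6*ln(142) = 6*4.955827 = 29.734962.
Then -2*loglik = 750.
BIC = 29.734962 + 750 = 779.734962, which rounds to 779.7350.

779.7350


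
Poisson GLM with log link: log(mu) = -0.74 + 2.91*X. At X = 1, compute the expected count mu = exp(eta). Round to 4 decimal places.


Linear predictor: eta = -0.74 + (2.91)(1) = 2.1700.
Expected count: mu = exp(2.1700) = 8.7583.

8.7583


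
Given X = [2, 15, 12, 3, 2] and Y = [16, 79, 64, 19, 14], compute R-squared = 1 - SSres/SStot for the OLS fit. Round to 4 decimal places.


The fitted line is Y = 4.8217 + 4.9380*X.
SSres = 2.6047, SStot = 3777.2000.
R^2 = 1 - SSres/SStot = 0.9993.

0.9993


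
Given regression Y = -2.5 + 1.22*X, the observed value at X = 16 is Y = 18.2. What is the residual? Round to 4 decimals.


Compute yhat = -2.5 + (1.22)(16) = 17.0200.
Residual = actual - predicted = 18.2 - 17.0200 = 1.1800.

1.1800


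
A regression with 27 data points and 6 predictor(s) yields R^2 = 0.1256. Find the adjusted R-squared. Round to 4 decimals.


Using the formula:
(1 - 0.1256) = 0.8744.
Multiply by 26/20: 0.8744 * 26 = 22.7344, then 22.7344 / 20 = 1.1367.
Adj R^2 = 1 - 1.1367 = -0.1367.

-0.1367


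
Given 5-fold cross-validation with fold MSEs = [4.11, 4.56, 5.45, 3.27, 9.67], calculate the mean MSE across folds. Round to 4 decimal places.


Add all fold MSEs: 27.0600.
Divide by k = 5: 27.0600/5 = 5.4120.

5.4120


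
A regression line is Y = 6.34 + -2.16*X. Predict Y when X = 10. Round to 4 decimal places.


Plug X = 10 into Y = 6.34 + -2.16*X:
Y = 6.34 + -21.6000 = -15.2600.

-15.2600


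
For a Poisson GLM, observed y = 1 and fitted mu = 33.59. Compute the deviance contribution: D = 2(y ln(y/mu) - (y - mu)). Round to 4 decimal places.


First: ln(1/33.59) = -3.514228.
Then: 1 * -3.514228 = -3.514228.
y - mu = 1 - 33.59 = -32.59.
D = 2(-3.514228 - -32.59) = 58.151544, which rounds to 58.1515.

58.1515


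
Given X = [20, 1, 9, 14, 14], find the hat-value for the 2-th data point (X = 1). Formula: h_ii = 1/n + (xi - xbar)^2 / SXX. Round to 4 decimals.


Mean of X: xbar = 11.6000.
SXX = 201.2000.
For X = 1: h = 1/5 + (1 - 11.6000)^2/201.2000 = 0.7584.

0.7584


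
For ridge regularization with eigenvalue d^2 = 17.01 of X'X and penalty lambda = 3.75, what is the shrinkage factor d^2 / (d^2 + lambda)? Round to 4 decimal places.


Denominator = d^2 + lambda = 17.01 + 3.75 = 20.7600.
Shrinkage = 17.01 / 20.7600 = 0.8194.

0.8194


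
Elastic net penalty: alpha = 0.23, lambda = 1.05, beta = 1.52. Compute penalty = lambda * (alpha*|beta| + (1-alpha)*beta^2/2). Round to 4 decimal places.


alpha * |beta| = 0.23 * 1.52 = 0.3496.
(1-alpha) * beta^2/2 = 0.77 * 2.3104/2 = 0.8895.
Total = 1.05 * (0.3496 + 0.8895) = 1.3011.

1.3011


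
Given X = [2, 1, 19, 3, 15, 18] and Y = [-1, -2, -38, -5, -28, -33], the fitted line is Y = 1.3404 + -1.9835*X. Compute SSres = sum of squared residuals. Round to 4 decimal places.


Compute predicted values, then residuals = yi - yhat_i.
Residuals: [1.6266, -1.3569, -1.6539, -0.3899, 0.4121, 1.3626].
SSres = sum(residual^2) = 9.4009.

9.4009


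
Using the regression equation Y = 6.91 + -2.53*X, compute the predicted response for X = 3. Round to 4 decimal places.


Predicted value:
Y = 6.91 + (-2.53)(3) = 6.91 + -7.5900 = -0.6800.

-0.6800


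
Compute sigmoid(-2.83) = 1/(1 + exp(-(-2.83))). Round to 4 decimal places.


Compute exp(2.8300) = 16.9455.
Sigmoid = 1 / (1 + 16.9455) = 1 / 17.9455 = 0.0557.

0.0557


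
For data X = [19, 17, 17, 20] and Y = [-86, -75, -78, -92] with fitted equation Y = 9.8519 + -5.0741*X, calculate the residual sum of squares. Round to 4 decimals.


For each point, residual = actual - predicted.
Residuals: [0.5560, 1.4078, -1.5922, -0.3699].
Sum of squared residuals = 4.9630.

4.9630


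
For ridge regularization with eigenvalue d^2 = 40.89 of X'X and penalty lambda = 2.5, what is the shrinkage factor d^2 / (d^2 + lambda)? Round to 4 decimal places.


d^2 + lambda = 40.89 + 2.5 = 43.3900.
Shrinkage factor = 40.89/43.3900 = 0.9424.

0.9424


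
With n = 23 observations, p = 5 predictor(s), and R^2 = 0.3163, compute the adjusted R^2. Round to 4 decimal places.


Adjusted R^2 = 1 - (1 - R^2) * (n-1)/(n-p-1).
(1 - R^2) = 0.6837.
(n-1)/(n-p-1) = 22/17.
(1 - R^2) * (n-1) = 0.6837 * 22 = 15.0414.
Divide by (n-p-1): 15.0414 / 17 = 0.8848.
Adj R^2 = 1 - 0.8848 = 0.1152.

0.1152


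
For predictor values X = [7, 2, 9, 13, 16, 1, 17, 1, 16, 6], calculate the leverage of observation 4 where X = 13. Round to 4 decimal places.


Mean of X: xbar = 8.8000.
SXX = 367.6000.
For X = 13: h = 1/10 + (13 - 8.8000)^2/367.6000 = 0.1480.

0.1480


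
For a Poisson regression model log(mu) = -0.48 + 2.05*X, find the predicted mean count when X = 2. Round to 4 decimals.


Linear predictor: eta = -0.48 + (2.05)(2) = 3.6200.
Expected count: mu = exp(3.6200) = 37.3376.

37.3376


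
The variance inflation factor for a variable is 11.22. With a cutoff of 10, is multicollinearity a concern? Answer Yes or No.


Compare VIF = 11.22 to the threshold of 10.
11.22 >= 10, so the answer is Yes.

Yes


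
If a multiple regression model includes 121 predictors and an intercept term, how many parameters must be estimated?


Including the intercept, the model has 121 predictor coefficients + 1 intercept.
Total = 122.

122


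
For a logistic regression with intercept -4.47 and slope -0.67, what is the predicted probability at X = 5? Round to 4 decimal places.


z = -4.47 + -0.67 * 5 = -7.8200.
Sigmoid: P = 1 / (1 + exp(7.8200)) = 0.0004.

0.0004


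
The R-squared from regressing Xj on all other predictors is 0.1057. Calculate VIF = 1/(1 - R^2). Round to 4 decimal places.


Denominator: 1 - 0.1057 = 0.8943.
VIF = 1 / 0.8943 = 1.1182.

1.1182


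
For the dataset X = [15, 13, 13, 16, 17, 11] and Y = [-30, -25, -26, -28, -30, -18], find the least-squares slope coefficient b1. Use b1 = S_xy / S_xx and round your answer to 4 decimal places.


First compute the means: xbar = 14.1667, ybar = -26.1667.
Then S_xx = sum((xi - xbar)^2) = 24.8333.
S_xy = sum((xi - xbar)(yi - ybar)) = -44.8333.
b1 = S_xy / S_xx = -44.8333 / 24.8333 = -1.8054.

-1.8054


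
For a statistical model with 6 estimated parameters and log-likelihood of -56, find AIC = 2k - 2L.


AIC = 2k - 2*loglik = 2(6) - 2(-56).
= 12 + 112 = 124.

124


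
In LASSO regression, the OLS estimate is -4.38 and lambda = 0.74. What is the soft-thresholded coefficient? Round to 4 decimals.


Absolute value: |-4.38| = 4.38.
Compare to lambda = 0.74.
Since |beta| > lambda, coefficient = sign(beta)*(|beta| - lambda) = -3.6400.

-3.6400


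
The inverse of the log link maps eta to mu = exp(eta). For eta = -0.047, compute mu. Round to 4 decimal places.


mu = exp(eta) = exp(-0.047).
= 0.9541.

0.9541


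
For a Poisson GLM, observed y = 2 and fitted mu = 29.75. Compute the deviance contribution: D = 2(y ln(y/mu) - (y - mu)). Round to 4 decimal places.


Compute y*ln(y/mu) = 2*ln(2/29.75) = 2*-2.699682 = -5.399364.
y - mu = -27.75.
D = 2*(-5.399364 - (-27.75)) = 44.701272, which rounds to 44.7013.

44.7013


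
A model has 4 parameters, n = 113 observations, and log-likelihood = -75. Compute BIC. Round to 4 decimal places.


ln(113) = 4.727388.
k * ln(n) = 4 * 4.727388 = 18.909552.
-2L = 150.
BIC = 18.909552 + 150 = 168.909552, which rounds to 168.9096.

168.9096


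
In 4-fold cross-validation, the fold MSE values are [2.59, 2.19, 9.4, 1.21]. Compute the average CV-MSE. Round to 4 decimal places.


Sum of fold MSEs = 15.3900.
Average = 15.3900 / 4 = 3.8475.

3.8475


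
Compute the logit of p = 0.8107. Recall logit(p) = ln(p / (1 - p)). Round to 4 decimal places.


1 - p = 0.1893.
p/(1-p) = 4.2826.
logit = ln(4.2826) = 1.4546.

1.4546


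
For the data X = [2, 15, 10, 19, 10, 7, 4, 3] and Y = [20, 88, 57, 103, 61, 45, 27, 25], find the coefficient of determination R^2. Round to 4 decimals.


Fit the OLS line: b0 = 9.1521, b1 = 5.0398.
SSres = 29.6024.
SStot = 6417.5000.
R^2 = 1 - 29.6024/6417.5000 = 0.9954.

0.9954


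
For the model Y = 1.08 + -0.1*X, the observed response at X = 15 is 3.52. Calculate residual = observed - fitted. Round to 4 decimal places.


Predicted = 1.08 + -0.1 * 15 = -0.4200.
Residual = 3.52 - -0.4200 = 3.9400.

3.9400


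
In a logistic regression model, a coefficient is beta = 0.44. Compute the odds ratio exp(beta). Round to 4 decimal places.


exp(0.44) = 1.5527.
So the odds ratio is 1.5527.

1.5527


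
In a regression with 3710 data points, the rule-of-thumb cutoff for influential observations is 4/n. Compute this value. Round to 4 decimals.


The threshold is 4/n.
4/3710 = 0.0011.

0.0011


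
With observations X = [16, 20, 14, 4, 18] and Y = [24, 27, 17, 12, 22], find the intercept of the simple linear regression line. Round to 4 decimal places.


First find the slope: b1 = 0.8840.
Means: xbar = 14.4000, ybar = 20.4000.
b0 = ybar - b1 * xbar = 20.4000 - 0.8840 * 14.4000 = 7.6701.

7.6701


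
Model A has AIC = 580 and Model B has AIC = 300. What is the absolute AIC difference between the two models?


Compute |580 - 300| = 280.
Model B has the smaller AIC.

280


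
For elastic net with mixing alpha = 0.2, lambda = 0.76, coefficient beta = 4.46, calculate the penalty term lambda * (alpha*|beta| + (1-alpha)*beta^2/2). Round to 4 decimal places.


L1 component = 0.2 * |4.46| = 0.8920.
L2 component = 0.8 * 4.46^2 / 2 = 7.9566.
Penalty = 0.76 * (0.8920 + 7.9566) = 0.76 * 8.8486 = 6.7250.

6.7250


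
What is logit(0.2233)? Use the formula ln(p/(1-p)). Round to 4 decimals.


1 - p = 0.7767.
p/(1-p) = 0.2875.
logit = ln(0.2875) = -1.2465.

-1.2465


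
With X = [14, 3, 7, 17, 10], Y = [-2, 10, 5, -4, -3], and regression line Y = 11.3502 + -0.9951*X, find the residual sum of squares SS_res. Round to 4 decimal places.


Compute predicted values, then residuals = yi - yhat_i.
Residuals: [0.5812, 1.6351, 0.6155, 1.5665, -4.3992].
SSres = sum(residual^2) = 25.1971.

25.1971


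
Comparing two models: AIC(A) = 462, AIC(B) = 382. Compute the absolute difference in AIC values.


Absolute difference = |462 - 382| = 80.
The model with lower AIC (B) is preferred.

80


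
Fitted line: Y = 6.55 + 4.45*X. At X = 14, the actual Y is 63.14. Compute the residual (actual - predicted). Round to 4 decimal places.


Compute yhat = 6.55 + (4.45)(14) = 68.8500.
Residual = actual - predicted = 63.14 - 68.8500 = -5.7100.

-5.7100


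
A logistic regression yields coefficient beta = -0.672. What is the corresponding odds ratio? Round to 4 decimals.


exp(-0.672) = 0.5107.
So the odds ratio is 0.5107.

0.5107


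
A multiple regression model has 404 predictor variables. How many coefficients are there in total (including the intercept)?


Each predictor gets one coefficient, plus one intercept.
Total parameters = 404 + 1 = 405.

405


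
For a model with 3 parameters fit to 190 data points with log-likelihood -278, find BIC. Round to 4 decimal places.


Compute k*ln(n) = 3*ln(190) = 3*5.247024 = 15.741072.
Then -2*loglik = 556.
BIC = 15.741072 + 556 = 571.741072, which rounds to 571.7411.

571.7411


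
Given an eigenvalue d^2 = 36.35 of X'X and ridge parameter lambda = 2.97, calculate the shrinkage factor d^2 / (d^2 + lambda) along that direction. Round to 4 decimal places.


Denominator = d^2 + lambda = 36.35 + 2.97 = 39.3200.
Shrinkage = 36.35 / 39.3200 = 0.9245.

0.9245


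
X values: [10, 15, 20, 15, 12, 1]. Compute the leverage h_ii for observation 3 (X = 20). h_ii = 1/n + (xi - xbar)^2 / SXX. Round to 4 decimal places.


Mean of X: xbar = 12.1667.
SXX = 206.8333.
For X = 20: h = 1/6 + (20 - 12.1667)^2/206.8333 = 0.4633.

0.4633


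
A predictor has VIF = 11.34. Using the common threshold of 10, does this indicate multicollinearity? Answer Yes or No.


Check: VIF = 11.34 vs threshold = 10.
Since 11.34 >= 10, the answer is Yes.

Yes


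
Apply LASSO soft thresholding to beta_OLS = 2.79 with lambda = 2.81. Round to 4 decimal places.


Absolute value: |2.79| = 2.79.
Compare to lambda = 2.81.
Since |beta| <= lambda, the coefficient is set to 0.

0.0000


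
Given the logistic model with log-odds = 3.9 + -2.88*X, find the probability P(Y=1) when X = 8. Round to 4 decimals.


z = 3.9 + -2.88 * 8 = -19.1400.
Sigmoid: P = 1 / (1 + exp(19.1400)) = 0.0000.

0.0000


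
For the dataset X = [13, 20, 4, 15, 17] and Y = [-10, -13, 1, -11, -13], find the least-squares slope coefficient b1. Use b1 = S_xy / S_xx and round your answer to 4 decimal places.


Calculate xbar = 13.8000, ybar = -9.2000.
S_xx = 146.8000, S_xy = -137.2000.
Using b1 = S_xy / S_xx = -137.2000 / 146.8000, we get b1 = -0.9346.

-0.9346


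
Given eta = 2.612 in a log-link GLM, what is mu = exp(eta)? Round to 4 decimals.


The inverse log link gives:
mu = exp(2.612) = 13.6263.

13.6263


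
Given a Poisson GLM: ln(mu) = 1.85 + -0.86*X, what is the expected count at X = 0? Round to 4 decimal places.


Compute eta = 1.85 + -0.86 * 0 = 1.8500.
Apply inverse link: mu = e^1.8500 = 6.3598.

6.3598


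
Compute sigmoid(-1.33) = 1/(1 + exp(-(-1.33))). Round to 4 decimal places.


First, exp(1.3300) = 3.7810.
Then sigma(z) = 1/(1 + 3.7810) = 0.2092.

0.2092


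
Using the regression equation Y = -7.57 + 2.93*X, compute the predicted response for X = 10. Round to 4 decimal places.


Substitute X = 10 into the equation:
Y = -7.57 + 2.93 * 10 = -7.57 + 29.3000 = 21.7300.

21.7300


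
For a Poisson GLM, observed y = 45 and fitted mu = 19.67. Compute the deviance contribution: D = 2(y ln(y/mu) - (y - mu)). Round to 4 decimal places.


y/mu = 45/19.67 = 2.287748 (approx.), and ln(45/19.67) = 0.827568.
y * ln(y/mu) = 45 * 0.827568 = 37.240560.
y - mu = 25.33.
D = 2 * (37.240560 - 25.33) = 23.821120, which rounds to 23.8211.

23.8211


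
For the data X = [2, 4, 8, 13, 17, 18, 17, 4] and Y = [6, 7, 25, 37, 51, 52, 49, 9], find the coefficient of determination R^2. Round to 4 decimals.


After computing the OLS fit (b0=-2.1230, b1=3.0480):
SSres = 25.1610, SStot = 2904.0000.
R^2 = 1 - 25.1610/2904.0000 = 0.9913.

0.9913


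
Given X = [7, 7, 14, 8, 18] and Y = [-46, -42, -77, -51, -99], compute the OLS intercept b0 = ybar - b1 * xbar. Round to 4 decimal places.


Compute b1 = -4.8785 from the OLS formula.
With xbar = 10.8000 and ybar = -63.0000, the intercept is:
b0 = -63.0000 - -4.8785 * 10.8000 = -10.3117.

-10.3117


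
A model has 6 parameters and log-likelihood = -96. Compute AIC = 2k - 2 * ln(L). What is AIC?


Compute:
2k = 2*6 = 12.
-2*loglik = -2*(-96) = 192.
AIC = 12 + 192 = 204.

204


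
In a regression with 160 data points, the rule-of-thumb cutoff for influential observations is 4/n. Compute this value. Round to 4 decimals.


The threshold is 4/n.
4/160 = 0.0250.

0.0250


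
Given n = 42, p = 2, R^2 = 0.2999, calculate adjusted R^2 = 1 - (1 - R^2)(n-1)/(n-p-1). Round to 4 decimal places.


Using the formula:
(1 - 0.2999) = 0.7001.
Multiply by 41/39: 0.7001 * 41 = 28.7041, then 28.7041 / 39 = 0.7360.
Adj R^2 = 1 - 0.7360 = 0.2640.

0.2640


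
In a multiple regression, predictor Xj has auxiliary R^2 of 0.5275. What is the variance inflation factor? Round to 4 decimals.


Denominator: 1 - 0.5275 = 0.4725.
VIF = 1 / 0.4725 = 2.1164.

2.1164


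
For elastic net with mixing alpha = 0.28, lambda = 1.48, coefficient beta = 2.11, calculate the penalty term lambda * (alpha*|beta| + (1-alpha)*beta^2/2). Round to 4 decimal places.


alpha * |beta| = 0.28 * 2.11 = 0.5908.
(1-alpha) * beta^2/2 = 0.72 * 4.4521/2 = 1.6028.
Total = 1.48 * (0.5908 + 1.6028) = 3.2465.

3.2465


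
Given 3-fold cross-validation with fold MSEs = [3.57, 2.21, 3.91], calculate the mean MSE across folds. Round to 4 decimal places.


Add all fold MSEs: 9.6900.
Divide by k = 3: 9.6900/3 = 3.2300.

3.2300


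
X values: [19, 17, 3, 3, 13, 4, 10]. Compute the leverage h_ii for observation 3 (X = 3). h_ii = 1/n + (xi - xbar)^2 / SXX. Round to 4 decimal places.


Mean of X: xbar = 9.8571.
SXX = 272.8571.
For X = 3: h = 1/7 + (3 - 9.8571)^2/272.8571 = 0.3152.

0.3152


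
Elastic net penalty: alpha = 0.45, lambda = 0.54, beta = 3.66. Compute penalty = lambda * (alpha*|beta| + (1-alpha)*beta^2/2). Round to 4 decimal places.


Compute:
L1 = 0.45 * 3.66 = 1.6470.
L2 = 0.55 * 3.66^2 / 2 = 3.6838.
Penalty = 0.54 * (1.6470 + 3.6838) = 2.8786.

2.8786


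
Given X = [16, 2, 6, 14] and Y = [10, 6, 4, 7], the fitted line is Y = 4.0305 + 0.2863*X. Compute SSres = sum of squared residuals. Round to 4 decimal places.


For each point, residual = actual - predicted.
Residuals: [1.3887, 1.3969, -1.7483, -1.0387].
Sum of squared residuals = 8.0153.

8.0153


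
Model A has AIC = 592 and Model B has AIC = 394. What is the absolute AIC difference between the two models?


Absolute difference = |592 - 394| = 198.
The model with lower AIC (B) is preferred.

198


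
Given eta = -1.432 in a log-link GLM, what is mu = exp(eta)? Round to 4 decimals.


mu = exp(eta) = exp(-1.432).
= 0.2388.

0.2388


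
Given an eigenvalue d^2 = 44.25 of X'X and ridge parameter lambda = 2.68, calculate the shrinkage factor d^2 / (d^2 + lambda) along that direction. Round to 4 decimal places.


Denominator = d^2 + lambda = 44.25 + 2.68 = 46.9300.
Shrinkage = 44.25 / 46.9300 = 0.9429.

0.9429


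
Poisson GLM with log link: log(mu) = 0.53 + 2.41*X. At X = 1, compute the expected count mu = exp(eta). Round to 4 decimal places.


Compute eta = 0.53 + 2.41 * 1 = 2.9400.
Apply inverse link: mu = e^2.9400 = 18.9158.

18.9158


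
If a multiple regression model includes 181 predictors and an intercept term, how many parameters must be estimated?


Total coefficients = number of predictors + 1 (for the intercept).
= 181 + 1 = 182.

182


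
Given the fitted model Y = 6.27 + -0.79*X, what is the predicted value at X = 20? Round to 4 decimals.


Predicted value:
Y = 6.27 + (-0.79)(20) = 6.27 + -15.8000 = -9.5300.

-9.5300


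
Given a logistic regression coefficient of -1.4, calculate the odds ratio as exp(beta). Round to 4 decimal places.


exp(-1.4) = 0.2466.
So the odds ratio is 0.2466.

0.2466


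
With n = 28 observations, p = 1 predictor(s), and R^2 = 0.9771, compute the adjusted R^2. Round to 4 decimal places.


Adjusted R^2 = 1 - (1 - R^2) * (n-1)/(n-p-1).
(1 - R^2) = 0.0229.
(n-1)/(n-p-1) = 27/26.
(1 - R^2) * (n-1) = 0.0229 * 27 = 0.6183.
Divide by (n-p-1): 0.6183 / 26 = 0.0238.
Adj R^2 = 1 - 0.0238 = 0.9762.

0.9762


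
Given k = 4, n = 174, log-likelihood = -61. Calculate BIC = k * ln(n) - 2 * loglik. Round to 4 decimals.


ln(174) = 5.159055.
k * ln(n) = 4 * 5.159055 = 20.636220.
-2L = 122.
BIC = 20.636220 + 122 = 142.636220, which rounds to 142.6362.

142.6362


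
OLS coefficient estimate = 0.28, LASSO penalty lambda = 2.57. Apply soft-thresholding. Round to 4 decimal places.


|beta_OLS| = 0.28.
lambda = 2.57.
Since |beta| <= lambda, the coefficient is set to 0.
Result = 0.0000.

0.0000
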